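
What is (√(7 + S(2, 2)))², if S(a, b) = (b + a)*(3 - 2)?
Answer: 11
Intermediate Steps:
S(a, b) = a + b (S(a, b) = (a + b)*1 = a + b)
(√(7 + S(2, 2)))² = (√(7 + (2 + 2)))² = (√(7 + 4))² = (√11)² = 11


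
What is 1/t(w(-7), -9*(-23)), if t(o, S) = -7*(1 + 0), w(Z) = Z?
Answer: -⅐ ≈ -0.14286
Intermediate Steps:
t(o, S) = -7 (t(o, S) = -7*1 = -7)
1/t(w(-7), -9*(-23)) = 1/(-7) = -⅐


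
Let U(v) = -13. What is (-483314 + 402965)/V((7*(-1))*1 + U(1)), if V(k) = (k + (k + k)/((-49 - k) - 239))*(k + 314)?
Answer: 1794461/130340 ≈ 13.768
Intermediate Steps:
V(k) = (314 + k)*(k + 2*k/(-288 - k)) (V(k) = (k + (2*k)/(-288 - k))*(314 + k) = (k + 2*k/(-288 - k))*(314 + k) = (314 + k)*(k + 2*k/(-288 - k)))
(-483314 + 402965)/V((7*(-1))*1 + U(1)) = (-483314 + 402965)/((((7*(-1))*1 - 13)*(89804 + ((7*(-1))*1 - 13)² + 600*((7*(-1))*1 - 13))/(288 + ((7*(-1))*1 - 13)))) = -80349*(288 + (-7*1 - 13))/((-7*1 - 13)*(89804 + (-7*1 - 13)² + 600*(-7*1 - 13))) = -80349*(288 + (-7 - 13))/((-7 - 13)*(89804 + (-7 - 13)² + 600*(-7 - 13))) = -80349*(-(288 - 20)/(20*(89804 + (-20)² + 600*(-20)))) = -80349*(-67/(5*(89804 + 400 - 12000))) = -80349/((-20*1/268*78204)) = -80349/(-391020/67) = -80349*(-67/391020) = 1794461/130340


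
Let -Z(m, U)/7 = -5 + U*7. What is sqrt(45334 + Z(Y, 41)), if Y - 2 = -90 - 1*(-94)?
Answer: 4*sqrt(2710) ≈ 208.23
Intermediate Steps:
Y = 6 (Y = 2 + (-90 - 1*(-94)) = 2 + (-90 + 94) = 2 + 4 = 6)
Z(m, U) = 35 - 49*U (Z(m, U) = -7*(-5 + U*7) = -7*(-5 + 7*U) = 35 - 49*U)
sqrt(45334 + Z(Y, 41)) = sqrt(45334 + (35 - 49*41)) = sqrt(45334 + (35 - 2009)) = sqrt(45334 - 1974) = sqrt(43360) = 4*sqrt(2710)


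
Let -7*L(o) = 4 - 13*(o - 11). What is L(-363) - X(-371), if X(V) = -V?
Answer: -7463/7 ≈ -1066.1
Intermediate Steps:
L(o) = -21 + 13*o/7 (L(o) = -(4 - 13*(o - 11))/7 = -(4 - 13*(-11 + o))/7 = -(4 + (143 - 13*o))/7 = -(147 - 13*o)/7 = -21 + 13*o/7)
L(-363) - X(-371) = (-21 + (13/7)*(-363)) - (-1)*(-371) = (-21 - 4719/7) - 1*371 = -4866/7 - 371 = -7463/7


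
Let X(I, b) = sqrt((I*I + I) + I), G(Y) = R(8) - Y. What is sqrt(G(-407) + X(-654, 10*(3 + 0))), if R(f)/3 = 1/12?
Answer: sqrt(1629 + 8*sqrt(106602))/2 ≈ 32.561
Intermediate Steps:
R(f) = 1/4 (R(f) = 3/12 = 3*(1/12) = 1/4)
G(Y) = 1/4 - Y
X(I, b) = sqrt(I**2 + 2*I) (X(I, b) = sqrt((I**2 + I) + I) = sqrt((I + I**2) + I) = sqrt(I**2 + 2*I))
sqrt(G(-407) + X(-654, 10*(3 + 0))) = sqrt((1/4 - 1*(-407)) + sqrt(-654*(2 - 654))) = sqrt((1/4 + 407) + sqrt(-654*(-652))) = sqrt(1629/4 + sqrt(426408)) = sqrt(1629/4 + 2*sqrt(106602))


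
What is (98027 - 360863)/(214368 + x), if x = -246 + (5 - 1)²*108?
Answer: -43806/35975 ≈ -1.2177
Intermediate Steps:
x = 1482 (x = -246 + 4²*108 = -246 + 16*108 = -246 + 1728 = 1482)
(98027 - 360863)/(214368 + x) = (98027 - 360863)/(214368 + 1482) = -262836/215850 = -262836*1/215850 = -43806/35975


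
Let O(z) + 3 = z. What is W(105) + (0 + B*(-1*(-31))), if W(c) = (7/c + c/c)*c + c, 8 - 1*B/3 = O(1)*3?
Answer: 1519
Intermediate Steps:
O(z) = -3 + z
B = 42 (B = 24 - 3*(-3 + 1)*3 = 24 - (-6)*3 = 24 - 3*(-6) = 24 + 18 = 42)
W(c) = c + c*(1 + 7/c) (W(c) = (7/c + 1)*c + c = (1 + 7/c)*c + c = c*(1 + 7/c) + c = c + c*(1 + 7/c))
W(105) + (0 + B*(-1*(-31))) = (7 + 2*105) + (0 + 42*(-1*(-31))) = (7 + 210) + (0 + 42*31) = 217 + (0 + 1302) = 217 + 1302 = 1519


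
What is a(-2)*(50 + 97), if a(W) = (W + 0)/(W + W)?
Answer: 147/2 ≈ 73.500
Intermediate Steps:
a(W) = ½ (a(W) = W/((2*W)) = W*(1/(2*W)) = ½)
a(-2)*(50 + 97) = (50 + 97)/2 = (½)*147 = 147/2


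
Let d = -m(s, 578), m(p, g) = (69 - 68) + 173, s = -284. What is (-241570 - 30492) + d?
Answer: -272236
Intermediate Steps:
m(p, g) = 174 (m(p, g) = 1 + 173 = 174)
d = -174 (d = -1*174 = -174)
(-241570 - 30492) + d = (-241570 - 30492) - 174 = -272062 - 174 = -272236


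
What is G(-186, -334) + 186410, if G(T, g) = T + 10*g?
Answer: 182884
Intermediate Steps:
G(-186, -334) + 186410 = (-186 + 10*(-334)) + 186410 = (-186 - 3340) + 186410 = -3526 + 186410 = 182884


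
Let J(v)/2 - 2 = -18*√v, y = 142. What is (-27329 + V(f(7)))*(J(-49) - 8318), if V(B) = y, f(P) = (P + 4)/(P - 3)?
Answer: 226032718 + 6851124*I ≈ 2.2603e+8 + 6.8511e+6*I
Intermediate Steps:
J(v) = 4 - 36*√v (J(v) = 4 + 2*(-18*√v) = 4 - 36*√v)
f(P) = (4 + P)/(-3 + P)
V(B) = 142
(-27329 + V(f(7)))*(J(-49) - 8318) = (-27329 + 142)*((4 - 252*I) - 8318) = -27187*((4 - 252*I) - 8318) = -27187*(-8314 - 252*I) = 226032718 + 6851124*I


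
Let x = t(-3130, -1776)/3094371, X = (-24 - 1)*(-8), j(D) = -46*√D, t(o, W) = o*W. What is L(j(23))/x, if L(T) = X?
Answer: 5157285/46324 ≈ 111.33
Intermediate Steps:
t(o, W) = W*o
X = 200 (X = -25*(-8) = 200)
L(T) = 200
x = 1852960/1031457 (x = -1776*(-3130)/3094371 = 5558880*(1/3094371) = 1852960/1031457 ≈ 1.7964)
L(j(23))/x = 200/(1852960/1031457) = 200*(1031457/1852960) = 5157285/46324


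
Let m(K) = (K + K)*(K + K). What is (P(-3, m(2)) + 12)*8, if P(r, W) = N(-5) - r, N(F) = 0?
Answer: 120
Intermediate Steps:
m(K) = 4*K² (m(K) = (2*K)*(2*K) = 4*K²)
P(r, W) = -r (P(r, W) = 0 - r = -r)
(P(-3, m(2)) + 12)*8 = (-1*(-3) + 12)*8 = (3 + 12)*8 = 15*8 = 120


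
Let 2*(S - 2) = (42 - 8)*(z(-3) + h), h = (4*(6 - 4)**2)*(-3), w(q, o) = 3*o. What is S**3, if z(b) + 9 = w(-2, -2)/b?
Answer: -812166237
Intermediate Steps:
z(b) = -9 - 6/b (z(b) = -9 + (3*(-2))/b = -9 - 6/b)
h = -48 (h = (4*2**2)*(-3) = (4*4)*(-3) = 16*(-3) = -48)
S = -933 (S = 2 + ((42 - 8)*((-9 - 6/(-3)) - 48))/2 = 2 + (34*((-9 - 6*(-1/3)) - 48))/2 = 2 + (34*((-9 + 2) - 48))/2 = 2 + (34*(-7 - 48))/2 = 2 + (34*(-55))/2 = 2 + (1/2)*(-1870) = 2 - 935 = -933)
S**3 = (-933)**3 = -812166237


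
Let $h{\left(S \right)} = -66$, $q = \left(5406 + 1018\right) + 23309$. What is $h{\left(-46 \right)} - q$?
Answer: $-29799$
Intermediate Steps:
$q = 29733$ ($q = 6424 + 23309 = 29733$)
$h{\left(-46 \right)} - q = -66 - 29733 = -29799$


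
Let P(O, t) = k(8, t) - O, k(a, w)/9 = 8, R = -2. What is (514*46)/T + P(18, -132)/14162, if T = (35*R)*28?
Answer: -41842561/3469690 ≈ -12.059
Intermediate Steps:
k(a, w) = 72 (k(a, w) = 9*8 = 72)
P(O, t) = 72 - O
T = -1960 (T = (35*(-2))*28 = -70*28 = -1960)
(514*46)/T + P(18, -132)/14162 = (514*46)/(-1960) + (72 - 1*18)/14162 = 23644*(-1/1960) + (72 - 18)*(1/14162) = -5911/490 + 54*(1/14162) = -5911/490 + 27/7081 = -41842561/3469690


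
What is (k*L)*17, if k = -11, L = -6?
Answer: 1122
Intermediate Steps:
(k*L)*17 = -11*(-6)*17 = 66*17 = 1122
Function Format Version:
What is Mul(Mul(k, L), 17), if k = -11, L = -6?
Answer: 1122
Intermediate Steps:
Mul(Mul(k, L), 17) = Mul(Mul(-11, -6), 17) = Mul(66, 17) = 1122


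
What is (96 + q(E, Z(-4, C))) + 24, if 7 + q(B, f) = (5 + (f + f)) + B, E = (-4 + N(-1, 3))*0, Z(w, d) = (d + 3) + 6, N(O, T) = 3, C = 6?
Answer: 148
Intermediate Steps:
Z(w, d) = 9 + d (Z(w, d) = (3 + d) + 6 = 9 + d)
E = 0 (E = (-4 + 3)*0 = -1*0 = 0)
q(B, f) = -2 + B + 2*f (q(B, f) = -7 + ((5 + (f + f)) + B) = -7 + ((5 + 2*f) + B) = -7 + (5 + B + 2*f) = -2 + B + 2*f)
(96 + q(E, Z(-4, C))) + 24 = (96 + (-2 + 0 + 2*(9 + 6))) + 24 = (96 + (-2 + 0 + 2*15)) + 24 = (96 + (-2 + 0 + 30)) + 24 = (96 + 28) + 24 = 124 + 24 = 148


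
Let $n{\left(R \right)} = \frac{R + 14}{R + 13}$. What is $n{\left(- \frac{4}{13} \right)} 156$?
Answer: $\frac{9256}{55} \approx 168.29$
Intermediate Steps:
$n{\left(R \right)} = \frac{14 + R}{13 + R}$
$n{\left(- \frac{4}{13} \right)} 156 = \frac{14 - \frac{4}{13}}{13 - \frac{4}{13}} \cdot 156 = \frac{1}{\frac{165}{13}} \cdot \frac{178}{13} \cdot 156 = \frac{13}{165} \cdot \frac{178}{13} \cdot 156 = \frac{178}{165} \cdot 156 = \frac{9256}{55}$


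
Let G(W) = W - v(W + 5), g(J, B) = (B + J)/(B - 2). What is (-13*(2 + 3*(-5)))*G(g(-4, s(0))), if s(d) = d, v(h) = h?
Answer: -845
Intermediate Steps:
g(J, B) = (B + J)/(-2 + B)
G(W) = -5 (G(W) = W - (W + 5) = W - (5 + W) = W + (-5 - W) = -5)
(-13*(2 + 3*(-5)))*G(g(-4, s(0))) = -13*(2 + 3*(-5))*(-5) = -13*(2 - 15)*(-5) = -13*(-13)*(-5) = 169*(-5) = -845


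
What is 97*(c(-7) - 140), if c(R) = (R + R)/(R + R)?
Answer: -13483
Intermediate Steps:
c(R) = 1 (c(R) = (2*R)/((2*R)) = (2*R)*(1/(2*R)) = 1)
97*(c(-7) - 140) = 97*(1 - 140) = 97*(-139) = -13483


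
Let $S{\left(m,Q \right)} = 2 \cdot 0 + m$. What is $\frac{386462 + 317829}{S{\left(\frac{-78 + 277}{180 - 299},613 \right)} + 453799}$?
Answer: $\frac{83810629}{54001882} \approx 1.552$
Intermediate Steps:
$S{\left(m,Q \right)} = m$ ($S{\left(m,Q \right)} = 0 + m = m$)
$\frac{386462 + 317829}{S{\left(\frac{-78 + 277}{180 - 299},613 \right)} + 453799} = \frac{386462 + 317829}{\frac{-78 + 277}{180 - 299} + 453799} = \frac{704291}{\frac{199}{-119} + 453799} = \frac{704291}{199 \left(- \frac{1}{119}\right) + 453799} = \frac{704291}{- \frac{199}{119} + 453799} = \frac{704291}{\frac{54001882}{119}} = 704291 \cdot \frac{119}{54001882} = \frac{83810629}{54001882}$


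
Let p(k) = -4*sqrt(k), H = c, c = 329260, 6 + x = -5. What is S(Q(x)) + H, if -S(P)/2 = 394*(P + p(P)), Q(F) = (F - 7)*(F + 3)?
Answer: 253612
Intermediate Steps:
x = -11 (x = -6 - 5 = -11)
Q(F) = (-7 + F)*(3 + F)
H = 329260
S(P) = -788*P + 3152*sqrt(P) (S(P) = -788*(P - 4*sqrt(P)) = -2*(-1576*sqrt(P) + 394*P) = -788*P + 3152*sqrt(P))
S(Q(x)) + H = (-788*(-21 + (-11)**2 - 4*(-11)) + 3152*sqrt(-21 + (-11)**2 - 4*(-11))) + 329260 = (-788*(-21 + 121 + 44) + 3152*sqrt(-21 + 121 + 44)) + 329260 = (-788*144 + 3152*sqrt(144)) + 329260 = (-113472 + 3152*12) + 329260 = (-113472 + 37824) + 329260 = -75648 + 329260 = 253612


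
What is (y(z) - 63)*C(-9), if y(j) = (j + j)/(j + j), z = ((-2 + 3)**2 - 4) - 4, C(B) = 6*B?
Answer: 3348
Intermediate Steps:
z = -7 (z = (1**2 - 4) - 4 = (1 - 4) - 4 = -3 - 4 = -7)
y(j) = 1 (y(j) = (2*j)/((2*j)) = (2*j)*(1/(2*j)) = 1)
(y(z) - 63)*C(-9) = (1 - 63)*(6*(-9)) = -62*(-54) = 3348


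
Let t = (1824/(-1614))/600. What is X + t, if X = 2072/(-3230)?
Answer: -4192534/6516525 ≈ -0.64337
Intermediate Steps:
X = -1036/1615 (X = 2072*(-1/3230) = -1036/1615 ≈ -0.64149)
t = -38/20175 (t = (1824*(-1/1614))*(1/600) = -304/269*1/600 = -38/20175 ≈ -0.0018835)
X + t = -1036/1615 - 38/20175 = -4192534/6516525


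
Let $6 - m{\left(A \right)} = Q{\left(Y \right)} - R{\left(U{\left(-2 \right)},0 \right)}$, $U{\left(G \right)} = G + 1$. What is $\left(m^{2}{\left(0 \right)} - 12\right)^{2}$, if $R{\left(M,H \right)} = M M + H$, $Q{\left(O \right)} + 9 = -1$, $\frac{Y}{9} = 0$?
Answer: $76729$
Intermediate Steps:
$Y = 0$ ($Y = 9 \cdot 0 = 0$)
$Q{\left(O \right)} = -10$ ($Q{\left(O \right)} = -9 - 1 = -10$)
$U{\left(G \right)} = 1 + G$
$R{\left(M,H \right)} = H + M^{2}$ ($R{\left(M,H \right)} = M^{2} + H = H + M^{2}$)
$m{\left(A \right)} = 17$ ($m{\left(A \right)} = 6 - \left(-10 - \left(0 + \left(1 - 2\right)^{2}\right)\right) = 6 - \left(-10 - \left(0 + \left(-1\right)^{2}\right)\right) = 6 - \left(-10 - \left(0 + 1\right)\right) = 6 - \left(-10 - 1\right) = 6 - -11 = 6 + 11 = 17$)
$\left(m^{2}{\left(0 \right)} - 12\right)^{2} = \left(17^{2} - 12\right)^{2} = \left(289 - 12\right)^{2} = 277^{2} = 76729$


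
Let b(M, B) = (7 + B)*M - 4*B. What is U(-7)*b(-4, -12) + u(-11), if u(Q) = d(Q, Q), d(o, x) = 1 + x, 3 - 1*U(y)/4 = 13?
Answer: -2730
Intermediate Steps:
U(y) = -40 (U(y) = 12 - 4*13 = 12 - 52 = -40)
b(M, B) = -4*B + M*(7 + B) (b(M, B) = M*(7 + B) - 4*B = -4*B + M*(7 + B))
u(Q) = 1 + Q
U(-7)*b(-4, -12) + u(-11) = -40*(-4*(-12) + 7*(-4) - 12*(-4)) + (1 - 11) = -40*(48 - 28 + 48) - 10 = -40*68 - 10 = -2720 - 10 = -2730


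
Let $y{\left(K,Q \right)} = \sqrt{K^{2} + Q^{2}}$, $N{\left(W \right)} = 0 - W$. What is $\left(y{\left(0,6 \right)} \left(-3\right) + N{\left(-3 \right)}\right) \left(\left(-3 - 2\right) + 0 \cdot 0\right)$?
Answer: $75$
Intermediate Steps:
$N{\left(W \right)} = - W$
$\left(y{\left(0,6 \right)} \left(-3\right) + N{\left(-3 \right)}\right) \left(\left(-3 - 2\right) + 0 \cdot 0\right) = \left(\sqrt{0^{2} + 6^{2}} \left(-3\right) - -3\right) \left(\left(-3 - 2\right) + 0 \cdot 0\right) = \left(\sqrt{0 + 36} \left(-3\right) + 3\right) \left(\left(-3 - 2\right) + 0\right) = \left(\sqrt{36} \left(-3\right) + 3\right) \left(-5 + 0\right) = \left(6 \left(-3\right) + 3\right) \left(-5\right) = \left(-18 + 3\right) \left(-5\right) = \left(-15\right) \left(-5\right) = 75$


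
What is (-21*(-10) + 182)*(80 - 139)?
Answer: -23128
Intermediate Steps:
(-21*(-10) + 182)*(80 - 139) = (210 + 182)*(-59) = 392*(-59) = -23128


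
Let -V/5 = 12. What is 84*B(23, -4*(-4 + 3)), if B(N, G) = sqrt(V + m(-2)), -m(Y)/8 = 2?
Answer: 168*I*sqrt(19) ≈ 732.29*I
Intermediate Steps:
V = -60 (V = -5*12 = -60)
m(Y) = -16 (m(Y) = -8*2 = -16)
B(N, G) = 2*I*sqrt(19) (B(N, G) = sqrt(-60 - 16) = sqrt(-76) = 2*I*sqrt(19))
84*B(23, -4*(-4 + 3)) = 84*(2*I*sqrt(19)) = 168*I*sqrt(19)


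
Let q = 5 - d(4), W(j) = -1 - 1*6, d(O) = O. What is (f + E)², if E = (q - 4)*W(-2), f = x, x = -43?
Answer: 484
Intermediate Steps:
W(j) = -7 (W(j) = -1 - 6 = -7)
f = -43
q = 1 (q = 5 - 1*4 = 5 - 4 = 1)
E = 21 (E = (1 - 4)*(-7) = -3*(-7) = 21)
(f + E)² = (-43 + 21)² = (-22)² = 484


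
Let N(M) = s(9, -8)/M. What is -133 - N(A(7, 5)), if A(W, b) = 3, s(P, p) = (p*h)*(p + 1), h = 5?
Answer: -679/3 ≈ -226.33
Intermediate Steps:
s(P, p) = 5*p*(1 + p) (s(P, p) = (p*5)*(p + 1) = (5*p)*(1 + p) = 5*p*(1 + p))
N(M) = 280/M (N(M) = (5*(-8)*(1 - 8))/M = (5*(-8)*(-7))/M = 280/M)
-133 - N(A(7, 5)) = -133 - 280/3 = -679/3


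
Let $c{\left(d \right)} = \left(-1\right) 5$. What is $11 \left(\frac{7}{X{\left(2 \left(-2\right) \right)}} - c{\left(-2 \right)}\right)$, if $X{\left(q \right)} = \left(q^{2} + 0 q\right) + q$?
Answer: $\frac{737}{12} \approx 61.417$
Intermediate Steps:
$c{\left(d \right)} = -5$
$X{\left(q \right)} = q + q^{2}$ ($X{\left(q \right)} = \left(q^{2} + 0\right) + q = q^{2} + q = q + q^{2}$)
$11 \left(\frac{7}{X{\left(2 \left(-2\right) \right)}} - c{\left(-2 \right)}\right) = 11 \left(\frac{7}{2 \left(-2\right) \left(1 + 2 \left(-2\right)\right)} - -5\right) = 11 \left(\frac{7}{\left(-4\right) \left(1 - 4\right)} + 5\right) = 11 \left(\frac{7}{\left(-4\right) \left(-3\right)} + 5\right) = 11 \left(\frac{7}{12} + 5\right) = 11 \cdot \frac{67}{12} = \frac{737}{12}$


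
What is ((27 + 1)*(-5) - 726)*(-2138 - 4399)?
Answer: 5661042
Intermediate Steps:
((27 + 1)*(-5) - 726)*(-2138 - 4399) = (28*(-5) - 726)*(-6537) = (-140 - 726)*(-6537) = -866*(-6537) = 5661042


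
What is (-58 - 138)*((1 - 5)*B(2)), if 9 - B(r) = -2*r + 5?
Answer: 6272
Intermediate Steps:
B(r) = 4 + 2*r (B(r) = 9 - (-2*r + 5) = 9 - (5 - 2*r) = 9 + (-5 + 2*r) = 4 + 2*r)
(-58 - 138)*((1 - 5)*B(2)) = (-58 - 138)*((1 - 5)*(4 + 2*2)) = -(-784)*(4 + 4) = -(-784)*8 = -196*(-32) = 6272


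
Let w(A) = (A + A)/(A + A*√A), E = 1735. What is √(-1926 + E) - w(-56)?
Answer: (√191 + 2*I + 2*I*√2674)/(-I + 2*√14) ≈ -0.035088 + 14.083*I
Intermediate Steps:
w(A) = 2*A/(A + A^(3/2)) (w(A) = (2*A)/(A + A^(3/2)) = 2*A/(A + A^(3/2)))
√(-1926 + E) - w(-56) = √(-1926 + 1735) - 2*(-56)/(-56 + (-56)^(3/2)) = √(-191) - 2*(-56)/(-56 - 112*I*√14) = I*√191 - (-112)/(-56 - 112*I*√14) = I*√191 + 112/(-56 - 112*I*√14) = 112/(-56 - 112*I*√14) + I*√191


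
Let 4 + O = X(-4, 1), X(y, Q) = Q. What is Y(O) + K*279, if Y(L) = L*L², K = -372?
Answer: -103815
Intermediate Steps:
O = -3 (O = -4 + 1 = -3)
Y(L) = L³
Y(O) + K*279 = (-3)³ - 372*279 = -27 - 103788 = -103815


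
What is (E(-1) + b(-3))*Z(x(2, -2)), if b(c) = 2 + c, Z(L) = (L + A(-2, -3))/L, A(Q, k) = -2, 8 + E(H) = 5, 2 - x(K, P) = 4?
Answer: -8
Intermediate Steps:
x(K, P) = -2 (x(K, P) = 2 - 1*4 = 2 - 4 = -2)
E(H) = -3 (E(H) = -8 + 5 = -3)
Z(L) = (-2 + L)/L (Z(L) = (L - 2)/L = (-2 + L)/L)
(E(-1) + b(-3))*Z(x(2, -2)) = (-3 + (2 - 3))*((-2 - 2)/(-2)) = (-3 - 1)*(-1/2*(-4)) = -4*2 = -8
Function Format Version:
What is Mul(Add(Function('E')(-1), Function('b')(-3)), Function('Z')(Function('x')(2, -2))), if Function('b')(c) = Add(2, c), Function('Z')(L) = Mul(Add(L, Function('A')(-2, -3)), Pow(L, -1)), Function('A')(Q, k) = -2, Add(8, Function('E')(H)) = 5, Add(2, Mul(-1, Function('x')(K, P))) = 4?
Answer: -8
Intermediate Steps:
Function('x')(K, P) = -2 (Function('x')(K, P) = Add(2, Mul(-1, 4)) = Add(2, -4) = -2)
Function('E')(H) = -3 (Function('E')(H) = Add(-8, 5) = -3)
Function('Z')(L) = Mul(Pow(L, -1), Add(-2, L)) (Function('Z')(L) = Mul(Add(L, -2), Pow(L, -1)) = Mul(Add(-2, L), Pow(L, -1)) = Mul(Pow(L, -1), Add(-2, L)))
Mul(Add(Function('E')(-1), Function('b')(-3)), Function('Z')(Function('x')(2, -2))) = Mul(Add(-3, Add(2, -3)), Mul(Pow(-2, -1), Add(-2, -2))) = Mul(Add(-3, -1), Mul(Rational(-1, 2), -4)) = Mul(-4, 2) = -8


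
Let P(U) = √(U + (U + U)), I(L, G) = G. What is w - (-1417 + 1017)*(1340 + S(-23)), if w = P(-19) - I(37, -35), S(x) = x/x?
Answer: 536435 + I*√57 ≈ 5.3644e+5 + 7.5498*I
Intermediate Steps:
P(U) = √3*√U (P(U) = √(U + 2*U) = √(3*U) = √3*√U)
S(x) = 1
w = 35 + I*√57 (w = √3*√(-19) - 1*(-35) = √3*(I*√19) + 35 = I*√57 + 35 = 35 + I*√57 ≈ 35.0 + 7.5498*I)
w - (-1417 + 1017)*(1340 + S(-23)) = (35 + I*√57) - (-1417 + 1017)*(1340 + 1) = (35 + I*√57) - (-400)*1341 = (35 + I*√57) - 1*(-536400) = (35 + I*√57) + 536400 = 536435 + I*√57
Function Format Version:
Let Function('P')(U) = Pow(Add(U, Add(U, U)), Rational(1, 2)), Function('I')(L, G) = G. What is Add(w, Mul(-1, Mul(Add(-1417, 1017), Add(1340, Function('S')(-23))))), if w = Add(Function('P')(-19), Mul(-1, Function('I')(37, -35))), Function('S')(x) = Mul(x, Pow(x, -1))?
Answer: Add(536435, Mul(I, Pow(57, Rational(1, 2)))) ≈ Add(5.3644e+5, Mul(7.5498, I))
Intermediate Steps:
Function('P')(U) = Mul(Pow(3, Rational(1, 2)), Pow(U, Rational(1, 2))) (Function('P')(U) = Pow(Add(U, Mul(2, U)), Rational(1, 2)) = Pow(Mul(3, U), Rational(1, 2)) = Mul(Pow(3, Rational(1, 2)), Pow(U, Rational(1, 2))))
Function('S')(x) = 1
w = Add(35, Mul(I, Pow(57, Rational(1, 2)))) (w = Add(Mul(Pow(3, Rational(1, 2)), Pow(-19, Rational(1, 2))), Mul(-1, -35)) = Add(Mul(Pow(3, Rational(1, 2)), Mul(I, Pow(19, Rational(1, 2)))), 35) = Add(Mul(I, Pow(57, Rational(1, 2))), 35) = Add(35, Mul(I, Pow(57, Rational(1, 2)))) ≈ Add(35.000, Mul(7.5498, I)))
Add(w, Mul(-1, Mul(Add(-1417, 1017), Add(1340, Function('S')(-23))))) = Add(Add(35, Mul(I, Pow(57, Rational(1, 2)))), Mul(-1, Mul(Add(-1417, 1017), Add(1340, 1)))) = Add(Add(35, Mul(I, Pow(57, Rational(1, 2)))), Mul(-1, Mul(-400, 1341))) = Add(Add(35, Mul(I, Pow(57, Rational(1, 2)))), Mul(-1, -536400)) = Add(Add(35, Mul(I, Pow(57, Rational(1, 2)))), 536400) = Add(536435, Mul(I, Pow(57, Rational(1, 2))))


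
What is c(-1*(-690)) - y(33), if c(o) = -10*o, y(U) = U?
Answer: -6933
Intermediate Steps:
c(-1*(-690)) - y(33) = -(-10)*(-690) - 1*33 = -10*690 - 33 = -6900 - 33 = -6933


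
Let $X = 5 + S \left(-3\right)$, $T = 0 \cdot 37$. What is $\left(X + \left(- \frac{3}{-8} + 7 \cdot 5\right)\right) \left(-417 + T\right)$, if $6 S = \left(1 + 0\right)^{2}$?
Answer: $- \frac{133023}{8} \approx -16628.0$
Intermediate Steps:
$S = \frac{1}{6}$ ($S = \frac{\left(1 + 0\right)^{2}}{6} = \frac{1^{2}}{6} = \frac{1}{6} \cdot 1 = \frac{1}{6} \approx 0.16667$)
$T = 0$
$X = \frac{9}{2}$ ($X = 5 + \frac{1}{6} \left(-3\right) = 5 - \frac{1}{2} = \frac{9}{2} \approx 4.5$)
$\left(X + \left(- \frac{3}{-8} + 7 \cdot 5\right)\right) \left(-417 + T\right) = \left(\frac{9}{2} + \left(- \frac{3}{-8} + 7 \cdot 5\right)\right) \left(-417 + 0\right) = \left(\frac{9}{2} + \left(\left(-3\right) \left(- \frac{1}{8}\right) + 35\right)\right) \left(-417\right) = \left(\frac{9}{2} + \left(\frac{3}{8} + 35\right)\right) \left(-417\right) = \left(\frac{9}{2} + \frac{283}{8}\right) \left(-417\right) = \frac{319}{8} \left(-417\right) = - \frac{133023}{8}$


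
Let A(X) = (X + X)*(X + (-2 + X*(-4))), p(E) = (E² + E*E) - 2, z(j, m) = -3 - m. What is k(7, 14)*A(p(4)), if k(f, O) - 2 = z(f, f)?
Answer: 44160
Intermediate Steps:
p(E) = -2 + 2*E² (p(E) = (E² + E²) - 2 = 2*E² - 2 = -2 + 2*E²)
k(f, O) = -1 - f (k(f, O) = 2 + (-3 - f) = -1 - f)
A(X) = 2*X*(-2 - 3*X) (A(X) = (2*X)*(X + (-2 - 4*X)) = (2*X)*(-2 - 3*X) = 2*X*(-2 - 3*X))
k(7, 14)*A(p(4)) = (-1 - 1*7)*(-2*(-2 + 2*4²)*(2 + 3*(-2 + 2*4²))) = (-1 - 7)*(-2*(-2 + 2*16)*(2 + 3*(-2 + 2*16))) = -(-16)*(-2 + 32)*(2 + 3*(-2 + 32)) = -(-16)*30*(2 + 3*30) = -(-16)*30*(2 + 90) = -(-16)*30*92 = -8*(-5520) = 44160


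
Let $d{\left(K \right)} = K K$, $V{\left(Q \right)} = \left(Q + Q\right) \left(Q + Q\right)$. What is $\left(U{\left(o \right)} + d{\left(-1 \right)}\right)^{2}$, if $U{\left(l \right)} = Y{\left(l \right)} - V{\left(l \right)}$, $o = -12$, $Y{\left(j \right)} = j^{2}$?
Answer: $185761$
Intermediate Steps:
$V{\left(Q \right)} = 4 Q^{2}$ ($V{\left(Q \right)} = 2 Q 2 Q = 4 Q^{2}$)
$d{\left(K \right)} = K^{2}$
$U{\left(l \right)} = - 3 l^{2}$ ($U{\left(l \right)} = l^{2} - 4 l^{2} = - 3 l^{2}$)
$\left(U{\left(o \right)} + d{\left(-1 \right)}\right)^{2} = \left(- 3 \left(-12\right)^{2} + \left(-1\right)^{2}\right)^{2} = \left(\left(-3\right) 144 + 1\right)^{2} = \left(-432 + 1\right)^{2} = \left(-431\right)^{2} = 185761$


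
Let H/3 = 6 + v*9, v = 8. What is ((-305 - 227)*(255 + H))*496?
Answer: -129033408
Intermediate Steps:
H = 234 (H = 3*(6 + 8*9) = 3*(6 + 72) = 3*78 = 234)
((-305 - 227)*(255 + H))*496 = ((-305 - 227)*(255 + 234))*496 = -532*489*496 = -260148*496 = -129033408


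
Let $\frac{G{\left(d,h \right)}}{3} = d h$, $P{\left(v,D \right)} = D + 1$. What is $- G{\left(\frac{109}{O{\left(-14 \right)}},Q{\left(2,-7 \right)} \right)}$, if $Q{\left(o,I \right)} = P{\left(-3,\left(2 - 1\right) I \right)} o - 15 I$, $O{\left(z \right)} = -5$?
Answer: $\frac{30411}{5} \approx 6082.2$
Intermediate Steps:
$P{\left(v,D \right)} = 1 + D$
$Q{\left(o,I \right)} = - 15 I + o \left(1 + I\right)$ ($Q{\left(o,I \right)} = \left(1 + \left(2 - 1\right) I\right) o - 15 I = \left(1 + 1 I\right) o - 15 I = \left(1 + I\right) o - 15 I = o \left(1 + I\right) - 15 I = - 15 I + o \left(1 + I\right)$)
$G{\left(d,h \right)} = 3 d h$
$- G{\left(\frac{109}{O{\left(-14 \right)}},Q{\left(2,-7 \right)} \right)} = - 3 \frac{109}{-5} \left(\left(-15\right) \left(-7\right) + 2 \left(1 - 7\right)\right) = - 3 \cdot 109 \left(- \frac{1}{5}\right) \left(105 + 2 \left(-6\right)\right) = - \frac{3 \left(-109\right) \left(105 - 12\right)}{5} = - \frac{3 \left(-109\right) 93}{5} = \left(-1\right) \left(- \frac{30411}{5}\right) = \frac{30411}{5}$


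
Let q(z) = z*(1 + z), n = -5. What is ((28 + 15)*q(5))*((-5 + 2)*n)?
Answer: 19350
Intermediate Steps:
((28 + 15)*q(5))*((-5 + 2)*n) = ((28 + 15)*(5*(1 + 5)))*((-5 + 2)*(-5)) = (43*(5*6))*(-3*(-5)) = (43*30)*15 = 1290*15 = 19350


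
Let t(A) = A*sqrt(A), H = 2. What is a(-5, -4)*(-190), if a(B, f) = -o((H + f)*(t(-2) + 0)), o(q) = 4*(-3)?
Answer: -2280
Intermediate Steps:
t(A) = A**(3/2)
o(q) = -12
a(B, f) = 12 (a(B, f) = -1*(-12) = 12)
a(-5, -4)*(-190) = 12*(-190) = -2280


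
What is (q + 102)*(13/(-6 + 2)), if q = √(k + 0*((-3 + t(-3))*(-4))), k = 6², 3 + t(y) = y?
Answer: -351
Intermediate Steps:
t(y) = -3 + y
k = 36
q = 6 (q = √(36 + 0*((-3 + (-3 - 3))*(-4))) = √(36 + 0*((-3 - 6)*(-4))) = √(36 + 0*(-9*(-4))) = √(36 + 0*36) = √(36 + 0) = √36 = 6)
(q + 102)*(13/(-6 + 2)) = (6 + 102)*(13/(-6 + 2)) = 108*(13/(-4)) = 108*(13*(-¼)) = 108*(-13/4) = -351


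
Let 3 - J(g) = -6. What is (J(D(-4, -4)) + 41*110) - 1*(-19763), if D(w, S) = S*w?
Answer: 24282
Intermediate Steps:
J(g) = 9 (J(g) = 3 - 1*(-6) = 3 + 6 = 9)
(J(D(-4, -4)) + 41*110) - 1*(-19763) = (9 + 41*110) - 1*(-19763) = (9 + 4510) + 19763 = 4519 + 19763 = 24282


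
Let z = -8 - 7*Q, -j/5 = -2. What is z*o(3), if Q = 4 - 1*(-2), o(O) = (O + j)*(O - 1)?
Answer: -1300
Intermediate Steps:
j = 10 (j = -5*(-2) = 10)
o(O) = (-1 + O)*(10 + O) (o(O) = (O + 10)*(O - 1) = (10 + O)*(-1 + O) = (-1 + O)*(10 + O))
Q = 6 (Q = 4 + 2 = 6)
z = -50 (z = -8 - 7*6 = -8 - 42 = -50)
z*o(3) = -50*(-10 + 3² + 9*3) = -50*(-10 + 9 + 27) = -50*26 = -1300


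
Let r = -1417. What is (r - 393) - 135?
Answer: -1945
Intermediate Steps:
(r - 393) - 135 = (-1417 - 393) - 135 = -1810 - 135 = -1945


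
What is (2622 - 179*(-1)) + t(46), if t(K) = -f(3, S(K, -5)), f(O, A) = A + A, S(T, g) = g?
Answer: 2811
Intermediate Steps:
f(O, A) = 2*A
t(K) = 10 (t(K) = -2*(-5) = -1*(-10) = 10)
(2622 - 179*(-1)) + t(46) = (2622 - 179*(-1)) + 10 = (2622 + 179) + 10 = 2801 + 10 = 2811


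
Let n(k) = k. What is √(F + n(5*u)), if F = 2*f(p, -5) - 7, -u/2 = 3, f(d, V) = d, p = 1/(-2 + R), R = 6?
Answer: I*√146/2 ≈ 6.0415*I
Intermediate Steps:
p = ¼ (p = 1/(-2 + 6) = 1/4 = ¼ ≈ 0.25000)
u = -6 (u = -2*3 = -6)
F = -13/2 (F = 2*(¼) - 7 = ½ - 7 = -13/2 ≈ -6.5000)
√(F + n(5*u)) = √(-13/2 + 5*(-6)) = √(-13/2 - 30) = √(-73/2) = I*√146/2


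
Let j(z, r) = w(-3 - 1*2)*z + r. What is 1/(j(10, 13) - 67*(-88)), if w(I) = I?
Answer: 1/5859 ≈ 0.00017068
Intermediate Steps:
j(z, r) = r - 5*z (j(z, r) = (-3 - 1*2)*z + r = (-3 - 2)*z + r = -5*z + r = r - 5*z)
1/(j(10, 13) - 67*(-88)) = 1/((13 - 5*10) - 67*(-88)) = 1/((13 - 50) + 5896) = 1/(-37 + 5896) = 1/5859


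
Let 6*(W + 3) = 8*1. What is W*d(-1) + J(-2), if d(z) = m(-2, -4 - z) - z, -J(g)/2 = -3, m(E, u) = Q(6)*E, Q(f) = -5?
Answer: -37/3 ≈ -12.333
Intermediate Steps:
m(E, u) = -5*E
J(g) = 6 (J(g) = -2*(-3) = 6)
d(z) = 10 - z (d(z) = -5*(-2) - z = 10 - z)
W = -5/3 (W = -3 + (8*1)/6 = -3 + (⅙)*8 = -3 + 4/3 = -5/3 ≈ -1.6667)
W*d(-1) + J(-2) = -5*(10 - 1*(-1))/3 + 6 = -5*(10 + 1)/3 + 6 = -5/3*11 + 6 = -55/3 + 6 = -37/3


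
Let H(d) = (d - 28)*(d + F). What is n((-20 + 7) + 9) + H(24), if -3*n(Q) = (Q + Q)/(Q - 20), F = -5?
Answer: -685/9 ≈ -76.111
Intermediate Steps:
H(d) = (-28 + d)*(-5 + d) (H(d) = (d - 28)*(d - 5) = (-28 + d)*(-5 + d))
n(Q) = -2*Q/(3*(-20 + Q)) (n(Q) = -(Q + Q)/(3*(Q - 20)) = -2*Q/(3*(-20 + Q)))
n((-20 + 7) + 9) + H(24) = -2*((-20 + 7) + 9)/(-60 + 3*((-20 + 7) + 9)) + (140 + 24² - 33*24) = -2*(-13 + 9)/(-60 + 3*(-13 + 9)) + (140 + 576 - 792) = -2*(-4)/(-60 + 3*(-4)) - 76 = -2*(-4)/(-60 - 12) - 76 = -2*(-4)/(-72) - 76 = -2*(-4)*(-1/72) - 76 = -⅑ - 76 = -685/9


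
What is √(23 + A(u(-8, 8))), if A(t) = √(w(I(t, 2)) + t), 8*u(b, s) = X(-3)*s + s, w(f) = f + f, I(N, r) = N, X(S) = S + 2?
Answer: √23 ≈ 4.7958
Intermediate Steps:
X(S) = 2 + S
w(f) = 2*f
u(b, s) = 0 (u(b, s) = ((2 - 3)*s + s)/8 = (-s + s)/8 = (⅛)*0 = 0)
A(t) = √3*√t (A(t) = √(2*t + t) = √(3*t) = √3*√t)
√(23 + A(u(-8, 8))) = √(23 + √3*√0) = √(23 + √3*0) = √(23 + 0) = √23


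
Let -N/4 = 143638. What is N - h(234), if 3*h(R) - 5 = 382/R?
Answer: -201668528/351 ≈ -5.7455e+5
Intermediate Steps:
N = -574552 (N = -4*143638 = -574552)
h(R) = 5/3 + 382/(3*R) (h(R) = 5/3 + (382/R)/3 = 5/3 + 382/(3*R))
N - h(234) = -574552 - (382 + 5*234)/(3*234) = -574552 - (382 + 1170)/(3*234) = -574552 - 1552/(3*234) = -574552 - 1*776/351 = -574552 - 776/351 = -201668528/351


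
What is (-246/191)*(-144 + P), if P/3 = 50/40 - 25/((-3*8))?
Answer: 134931/764 ≈ 176.61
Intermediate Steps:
P = 55/8 (P = 3*(50/40 - 25/((-3*8))) = 3*(50*(1/40) - 25/(-24)) = 3*(5/4 - 25*(-1/24)) = 3*(5/4 + 25/24) = 3*(55/24) = 55/8 ≈ 6.8750)
(-246/191)*(-144 + P) = (-246/191)*(-144 + 55/8) = -246*1/191*(-1097/8) = -246/191*(-1097/8) = 134931/764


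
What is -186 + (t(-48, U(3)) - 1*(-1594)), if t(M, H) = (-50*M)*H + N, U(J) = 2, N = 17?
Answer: 6225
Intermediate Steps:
t(M, H) = 17 - 50*H*M (t(M, H) = (-50*M)*H + 17 = -50*H*M + 17 = 17 - 50*H*M)
-186 + (t(-48, U(3)) - 1*(-1594)) = -186 + ((17 - 50*2*(-48)) - 1*(-1594)) = -186 + ((17 + 4800) + 1594) = -186 + (4817 + 1594) = -186 + 6411 = 6225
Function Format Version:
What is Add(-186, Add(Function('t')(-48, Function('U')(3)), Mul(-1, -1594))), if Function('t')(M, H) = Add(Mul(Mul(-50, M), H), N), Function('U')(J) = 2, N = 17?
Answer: 6225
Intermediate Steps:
Function('t')(M, H) = Add(17, Mul(-50, H, M)) (Function('t')(M, H) = Add(Mul(Mul(-50, M), H), 17) = Add(Mul(-50, H, M), 17) = Add(17, Mul(-50, H, M)))
Add(-186, Add(Function('t')(-48, Function('U')(3)), Mul(-1, -1594))) = Add(-186, Add(Add(17, Mul(-50, 2, -48)), Mul(-1, -1594))) = Add(-186, Add(Add(17, 4800), 1594)) = Add(-186, Add(4817, 1594)) = Add(-186, 6411) = 6225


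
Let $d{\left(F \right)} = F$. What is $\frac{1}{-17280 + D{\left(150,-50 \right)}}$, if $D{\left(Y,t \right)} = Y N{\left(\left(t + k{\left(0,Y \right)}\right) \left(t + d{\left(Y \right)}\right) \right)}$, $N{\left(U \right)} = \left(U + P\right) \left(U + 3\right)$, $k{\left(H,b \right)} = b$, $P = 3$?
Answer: $\frac{1}{15008984070} \approx 6.6627 \cdot 10^{-11}$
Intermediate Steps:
$N{\left(U \right)} = \left(3 + U\right)^{2}$ ($N{\left(U \right)} = \left(U + 3\right) \left(U + 3\right) = \left(3 + U\right) \left(3 + U\right) = \left(3 + U\right)^{2}$)
$D{\left(Y,t \right)} = Y \left(9 + \left(Y + t\right)^{4} + 6 \left(Y + t\right)^{2}\right)$ ($D{\left(Y,t \right)} = Y \left(9 + \left(\left(t + Y\right) \left(t + Y\right)\right)^{2} + 6 \left(t + Y\right) \left(t + Y\right)\right) = Y \left(9 + \left(\left(Y + t\right) \left(Y + t\right)\right)^{2} + 6 \left(Y + t\right) \left(Y + t\right)\right) = Y \left(9 + \left(\left(Y + t\right)^{2}\right)^{2} + 6 \left(Y + t\right)^{2}\right) = Y \left(9 + \left(Y + t\right)^{4} + 6 \left(Y + t\right)^{2}\right)$)
$\frac{1}{-17280 + D{\left(150,-50 \right)}} = \frac{1}{-17280 + 150 \left(9 + \left(150^{2} + \left(-50\right)^{2} + 2 \cdot 150 \left(-50\right)\right)^{2} + 6 \cdot 150^{2} + 6 \left(-50\right)^{2} + 12 \cdot 150 \left(-50\right)\right)} = \frac{1}{-17280 + 150 \left(9 + \left(22500 + 2500 - 15000\right)^{2} + 6 \cdot 22500 + 6 \cdot 2500 - 90000\right)} = \frac{1}{-17280 + 150 \left(9 + 10000^{2} + 135000 + 15000 - 90000\right)} = \frac{1}{-17280 + 150 \left(9 + 100000000 + 135000 + 15000 - 90000\right)} = \frac{1}{-17280 + 150 \cdot 100060009} = \frac{1}{-17280 + 15009001350} = \frac{1}{15008984070}$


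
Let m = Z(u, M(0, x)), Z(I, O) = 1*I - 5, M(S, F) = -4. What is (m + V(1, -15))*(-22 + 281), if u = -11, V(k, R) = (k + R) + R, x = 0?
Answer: -11655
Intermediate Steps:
V(k, R) = k + 2*R (V(k, R) = (R + k) + R = k + 2*R)
Z(I, O) = -5 + I (Z(I, O) = I - 5 = -5 + I)
m = -16 (m = -5 - 11 = -16)
(m + V(1, -15))*(-22 + 281) = (-16 + (1 + 2*(-15)))*(-22 + 281) = (-16 + (1 - 30))*259 = (-16 - 29)*259 = -45*259 = -11655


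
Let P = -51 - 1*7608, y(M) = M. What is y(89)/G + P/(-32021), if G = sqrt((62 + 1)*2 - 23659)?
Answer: 7659/32021 - 89*I*sqrt(23533)/23533 ≈ 0.23919 - 0.58016*I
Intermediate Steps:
P = -7659 (P = -51 - 7608 = -7659)
G = I*sqrt(23533) (G = sqrt(63*2 - 23659) = sqrt(126 - 23659) = sqrt(-23533) = I*sqrt(23533) ≈ 153.4*I)
y(89)/G + P/(-32021) = 89/((I*sqrt(23533))) - 7659/(-32021) = 89*(-I*sqrt(23533)/23533) - 7659*(-1/32021) = -89*I*sqrt(23533)/23533 + 7659/32021 = 7659/32021 - 89*I*sqrt(23533)/23533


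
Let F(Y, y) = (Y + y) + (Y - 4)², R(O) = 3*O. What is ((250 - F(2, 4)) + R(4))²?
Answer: 63504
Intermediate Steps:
F(Y, y) = Y + y + (-4 + Y)² (F(Y, y) = (Y + y) + (-4 + Y)² = Y + y + (-4 + Y)²)
((250 - F(2, 4)) + R(4))² = ((250 - (2 + 4 + (-4 + 2)²)) + 3*4)² = ((250 - (2 + 4 + (-2)²)) + 12)² = ((250 - (2 + 4 + 4)) + 12)² = ((250 - 1*10) + 12)² = ((250 - 10) + 12)² = (240 + 12)² = 252² = 63504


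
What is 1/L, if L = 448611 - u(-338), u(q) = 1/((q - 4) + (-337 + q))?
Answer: 1017/456237388 ≈ 2.2291e-6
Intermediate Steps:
u(q) = 1/(-341 + 2*q) (u(q) = 1/((-4 + q) + (-337 + q)) = 1/(-341 + 2*q))
L = 456237388/1017 (L = 448611 - 1/(-341 + 2*(-338)) = 448611 - 1/(-341 - 676) = 448611 - 1/(-1017) = 448611 - 1*(-1/1017) = 448611 + 1/1017 = 456237388/1017 ≈ 4.4861e+5)
1/L = 1/(456237388/1017) = 1017/456237388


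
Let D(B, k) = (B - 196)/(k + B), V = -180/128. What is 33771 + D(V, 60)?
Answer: 63314308/1875 ≈ 33768.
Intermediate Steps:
V = -45/32 (V = -180*1/128 = -45/32 ≈ -1.4063)
D(B, k) = (-196 + B)/(B + k)
33771 + D(V, 60) = 33771 + (-196 - 45/32)/(-45/32 + 60) = 33771 - 6317/32/(1875/32) = 33771 + (32/1875)*(-6317/32) = 33771 - 6317/1875 = 63314308/1875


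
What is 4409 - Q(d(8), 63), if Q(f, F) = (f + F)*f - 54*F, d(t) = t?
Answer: 7243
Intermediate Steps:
Q(f, F) = -54*F + f*(F + f) (Q(f, F) = (F + f)*f - 54*F = f*(F + f) - 54*F = -54*F + f*(F + f))
4409 - Q(d(8), 63) = 4409 - (8² - 54*63 + 63*8) = 4409 - (64 - 3402 + 504) = 4409 - 1*(-2834) = 4409 + 2834 = 7243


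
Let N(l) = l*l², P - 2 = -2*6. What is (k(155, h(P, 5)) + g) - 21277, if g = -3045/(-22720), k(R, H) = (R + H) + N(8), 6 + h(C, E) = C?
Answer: -93723935/4544 ≈ -20626.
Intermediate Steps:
P = -10 (P = 2 - 2*6 = 2 - 12 = -10)
h(C, E) = -6 + C
N(l) = l³
k(R, H) = 512 + H + R (k(R, H) = (R + H) + 8³ = (H + R) + 512 = 512 + H + R)
g = 609/4544 (g = -3045*(-1/22720) = 609/4544 ≈ 0.13402)
(k(155, h(P, 5)) + g) - 21277 = ((512 + (-6 - 10) + 155) + 609/4544) - 21277 = ((512 - 16 + 155) + 609/4544) - 21277 = (651 + 609/4544) - 21277 = 2958753/4544 - 21277 = -93723935/4544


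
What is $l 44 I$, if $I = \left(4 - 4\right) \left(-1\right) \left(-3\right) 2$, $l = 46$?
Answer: $0$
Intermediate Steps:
$I = 0$ ($I = 0 \cdot 3 \cdot 2 = 0 \cdot 6 = 0$)
$l 44 I = 46 \cdot 44 \cdot 0 = 2024 \cdot 0 = 0$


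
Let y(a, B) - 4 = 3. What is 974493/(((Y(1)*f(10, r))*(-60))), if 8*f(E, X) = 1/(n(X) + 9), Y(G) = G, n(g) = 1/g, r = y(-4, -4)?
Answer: -41578368/35 ≈ -1.1880e+6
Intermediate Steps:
y(a, B) = 7 (y(a, B) = 4 + 3 = 7)
r = 7
f(E, X) = 1/(8*(9 + 1/X)) (f(E, X) = 1/(8*(1/X + 9)) = 1/(8*(9 + 1/X)))
974493/(((Y(1)*f(10, r))*(-60))) = 974493/(((1*((⅛)*7/(1 + 9*7)))*(-60))) = 974493/(((1*((⅛)*7/(1 + 63)))*(-60))) = 974493/(((1*((⅛)*7/64))*(-60))) = 974493/(((1*((⅛)*7*(1/64)))*(-60))) = 974493/(((1*(7/512))*(-60))) = 974493/(((7/512)*(-60))) = 974493/(-105/128) = 974493*(-128/105) = -41578368/35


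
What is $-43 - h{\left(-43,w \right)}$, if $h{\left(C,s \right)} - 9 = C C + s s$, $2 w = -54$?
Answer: $-2630$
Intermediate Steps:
$w = -27$ ($w = \frac{1}{2} \left(-54\right) = -27$)
$h{\left(C,s \right)} = 9 + C^{2} + s^{2}$ ($h{\left(C,s \right)} = 9 + \left(C C + s s\right) = 9 + \left(C^{2} + s^{2}\right) = 9 + C^{2} + s^{2}$)
$-43 - h{\left(-43,w \right)} = -43 - \left(9 + \left(-43\right)^{2} + \left(-27\right)^{2}\right) = -43 - \left(9 + 1849 + 729\right) = -43 - 2587 = -2630$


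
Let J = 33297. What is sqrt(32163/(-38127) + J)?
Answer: 2*sqrt(266710537)/179 ≈ 182.47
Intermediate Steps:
sqrt(32163/(-38127) + J) = sqrt(32163/(-38127) + 33297) = sqrt(32163*(-1/38127) + 33297) = sqrt(-151/179 + 33297) = sqrt(5960012/179) = 2*sqrt(266710537)/179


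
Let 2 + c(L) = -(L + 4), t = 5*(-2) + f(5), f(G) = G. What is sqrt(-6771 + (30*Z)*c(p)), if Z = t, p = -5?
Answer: I*sqrt(6621) ≈ 81.37*I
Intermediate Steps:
t = -5 (t = 5*(-2) + 5 = -10 + 5 = -5)
Z = -5
c(L) = -6 - L (c(L) = -2 - (L + 4) = -2 - (4 + L) = -2 + (-4 - L) = -6 - L)
sqrt(-6771 + (30*Z)*c(p)) = sqrt(-6771 + (30*(-5))*(-6 - 1*(-5))) = sqrt(-6771 - 150*(-6 + 5)) = sqrt(-6771 - 150*(-1)) = sqrt(-6771 + 150) = sqrt(-6621) = I*sqrt(6621)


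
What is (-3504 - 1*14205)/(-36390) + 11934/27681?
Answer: 102720121/111923510 ≈ 0.91777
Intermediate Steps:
(-3504 - 1*14205)/(-36390) + 11934/27681 = (-3504 - 14205)*(-1/36390) + 11934*(1/27681) = -17709*(-1/36390) + 3978/9227 = 5903/12130 + 3978/9227 = 102720121/111923510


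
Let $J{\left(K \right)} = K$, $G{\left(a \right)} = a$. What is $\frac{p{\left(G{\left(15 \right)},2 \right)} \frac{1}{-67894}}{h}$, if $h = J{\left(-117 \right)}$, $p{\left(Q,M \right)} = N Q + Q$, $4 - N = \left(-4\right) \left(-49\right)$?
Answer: $- \frac{955}{2647866} \approx -0.00036067$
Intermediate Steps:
$N = -192$ ($N = 4 - \left(-4\right) \left(-49\right) = 4 - 196 = -192$)
$p{\left(Q,M \right)} = - 191 Q$ ($p{\left(Q,M \right)} = - 192 Q + Q = - 191 Q$)
$h = -117$
$\frac{p{\left(G{\left(15 \right)},2 \right)} \frac{1}{-67894}}{h} = \frac{\left(-191\right) 15 \frac{1}{-67894}}{-117} = \left(-2865\right) \left(- \frac{1}{67894}\right) \left(- \frac{1}{117}\right) = \frac{2865}{67894} \left(- \frac{1}{117}\right) = - \frac{955}{2647866}$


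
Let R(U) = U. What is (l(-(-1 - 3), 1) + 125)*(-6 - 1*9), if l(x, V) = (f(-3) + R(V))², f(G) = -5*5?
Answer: -10515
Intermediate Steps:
f(G) = -25
l(x, V) = (-25 + V)²
(l(-(-1 - 3), 1) + 125)*(-6 - 1*9) = ((-25 + 1)² + 125)*(-6 - 1*9) = ((-24)² + 125)*(-6 - 9) = (576 + 125)*(-15) = 701*(-15) = -10515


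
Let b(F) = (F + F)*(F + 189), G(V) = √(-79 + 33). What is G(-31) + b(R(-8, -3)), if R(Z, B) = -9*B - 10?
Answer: 7004 + I*√46 ≈ 7004.0 + 6.7823*I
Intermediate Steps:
G(V) = I*√46 (G(V) = √(-46) = I*√46)
R(Z, B) = -10 - 9*B
b(F) = 2*F*(189 + F) (b(F) = (2*F)*(189 + F) = 2*F*(189 + F))
G(-31) + b(R(-8, -3)) = I*√46 + 2*(-10 - 9*(-3))*(189 + (-10 - 9*(-3))) = I*√46 + 2*(-10 + 27)*(189 + (-10 + 27)) = I*√46 + 2*17*(189 + 17) = I*√46 + 2*17*206 = I*√46 + 7004 = 7004 + I*√46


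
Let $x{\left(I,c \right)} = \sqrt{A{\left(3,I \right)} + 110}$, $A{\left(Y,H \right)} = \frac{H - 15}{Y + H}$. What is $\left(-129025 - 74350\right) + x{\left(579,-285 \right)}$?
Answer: $-203375 + \frac{6 \sqrt{29003}}{97} \approx -2.0336 \cdot 10^{5}$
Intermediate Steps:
$A{\left(Y,H \right)} = \frac{-15 + H}{H + Y}$
$x{\left(I,c \right)} = \sqrt{110 + \frac{-15 + I}{3 + I}}$ ($x{\left(I,c \right)} = \sqrt{\frac{-15 + I}{I + 3} + 110} = \sqrt{\frac{-15 + I}{3 + I} + 110} = \sqrt{110 + \frac{-15 + I}{3 + I}}$)
$\left(-129025 - 74350\right) + x{\left(579,-285 \right)} = \left(-129025 - 74350\right) + \sqrt{3} \sqrt{\frac{105 + 37 \cdot 579}{3 + 579}} = -203375 + \sqrt{3} \sqrt{\frac{105 + 21423}{582}} = -203375 + \sqrt{3} \sqrt{\frac{1}{582} \cdot 21528} = -203375 + \sqrt{3} \sqrt{\frac{3588}{97}} = -203375 + \sqrt{3} \frac{2 \sqrt{87009}}{97} = -203375 + \frac{6 \sqrt{29003}}{97}$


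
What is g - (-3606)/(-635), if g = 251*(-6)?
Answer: -959916/635 ≈ -1511.7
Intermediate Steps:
g = -1506
g - (-3606)/(-635) = -1506 - (-3606)/(-635) = -1506 - (-3606)*(-1)/635 = -1506 - 1*3606/635 = -1506 - 3606/635 = -959916/635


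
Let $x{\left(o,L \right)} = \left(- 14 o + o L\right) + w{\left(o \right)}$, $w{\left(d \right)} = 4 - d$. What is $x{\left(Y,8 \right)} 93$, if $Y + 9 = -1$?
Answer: $6882$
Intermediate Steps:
$Y = -10$ ($Y = -9 - 1 = -10$)
$x{\left(o,L \right)} = 4 - 15 o + L o$ ($x{\left(o,L \right)} = \left(- 14 o + o L\right) - \left(-4 + o\right) = \left(- 14 o + L o\right) - \left(-4 + o\right) = 4 - 15 o + L o$)
$x{\left(Y,8 \right)} 93 = \left(4 - -150 + 8 \left(-10\right)\right) 93 = \left(4 + 150 - 80\right) 93 = 74 \cdot 93 = 6882$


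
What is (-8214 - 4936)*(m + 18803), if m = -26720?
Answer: 104108550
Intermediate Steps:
(-8214 - 4936)*(m + 18803) = (-8214 - 4936)*(-26720 + 18803) = -13150*(-7917) = 104108550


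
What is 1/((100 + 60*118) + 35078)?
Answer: 1/42258 ≈ 2.3664e-5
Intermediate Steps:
1/((100 + 60*118) + 35078) = 1/((100 + 7080) + 35078) = 1/(7180 + 35078) = 1/42258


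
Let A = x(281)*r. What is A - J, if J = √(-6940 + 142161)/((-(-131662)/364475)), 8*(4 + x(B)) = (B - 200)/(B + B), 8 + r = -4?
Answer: 53709/1124 - 364475*√135221/131662 ≈ -970.17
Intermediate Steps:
r = -12 (r = -8 - 4 = -12)
x(B) = -4 + (-200 + B)/(16*B) (x(B) = -4 + ((B - 200)/(B + B))/8 = -4 + ((-200 + B)/((2*B)))/8 = -4 + ((-200 + B)*(1/(2*B)))/8 = -4 + ((-200 + B)/(2*B))/8 = -4 + (-200 + B)/(16*B))
J = 364475*√135221/131662 (J = √135221/((-(-131662)/364475)) = √135221/((-1*(-131662/364475))) = √135221/(131662/364475) = √135221*(364475/131662) = 364475*√135221/131662 ≈ 1018.0)
A = 53709/1124 (A = ((1/16)*(-200 - 63*281)/281)*(-12) = ((1/16)*(1/281)*(-200 - 17703))*(-12) = ((1/16)*(1/281)*(-17903))*(-12) = -17903/4496*(-12) = 53709/1124 ≈ 47.784)
A - J = 53709/1124 - 364475*√135221/131662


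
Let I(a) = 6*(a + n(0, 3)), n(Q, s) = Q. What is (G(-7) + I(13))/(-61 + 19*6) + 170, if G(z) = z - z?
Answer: 9088/53 ≈ 171.47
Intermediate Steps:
G(z) = 0
I(a) = 6*a (I(a) = 6*(a + 0) = 6*a)
(G(-7) + I(13))/(-61 + 19*6) + 170 = (0 + 6*13)/(-61 + 19*6) + 170 = (0 + 78)/(-61 + 114) + 170 = 78/53 + 170 = 9088/53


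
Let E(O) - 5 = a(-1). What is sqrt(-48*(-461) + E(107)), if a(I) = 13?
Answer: sqrt(22146) ≈ 148.82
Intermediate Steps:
E(O) = 18 (E(O) = 5 + 13 = 18)
sqrt(-48*(-461) + E(107)) = sqrt(-48*(-461) + 18) = sqrt(22128 + 18) = sqrt(22146)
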